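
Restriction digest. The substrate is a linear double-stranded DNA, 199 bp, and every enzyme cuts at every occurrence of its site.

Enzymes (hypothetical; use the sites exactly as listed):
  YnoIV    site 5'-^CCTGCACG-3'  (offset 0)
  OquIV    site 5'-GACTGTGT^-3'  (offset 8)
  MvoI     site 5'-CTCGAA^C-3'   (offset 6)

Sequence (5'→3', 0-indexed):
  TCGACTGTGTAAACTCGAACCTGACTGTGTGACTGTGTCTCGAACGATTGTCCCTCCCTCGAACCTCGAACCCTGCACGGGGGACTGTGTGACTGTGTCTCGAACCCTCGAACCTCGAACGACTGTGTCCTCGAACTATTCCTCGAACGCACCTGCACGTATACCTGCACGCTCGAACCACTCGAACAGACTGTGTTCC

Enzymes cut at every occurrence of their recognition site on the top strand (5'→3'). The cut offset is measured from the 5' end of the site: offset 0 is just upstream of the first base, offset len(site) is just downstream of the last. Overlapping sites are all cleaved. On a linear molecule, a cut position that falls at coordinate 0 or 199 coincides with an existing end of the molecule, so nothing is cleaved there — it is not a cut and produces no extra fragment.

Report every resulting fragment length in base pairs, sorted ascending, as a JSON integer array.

[1,3,4,6,6,7,7,7,8,8,8,9,9,9,10,10,11,12,12,14,19,19]

Site scan:
  YnoIV (CCTGCACG, off=0): starts [71, 151, 163] → cuts [71, 151, 163]
  OquIV (GACTGTGT, off=8): starts [2, 22, 30, 82, 90, 120, 188] → cuts [10, 30, 38, 90, 98, 128, 196]
  MvoI (CTCGAAC, off=6): starts [13, 38, 57, 64, 98, 106, 113, 129, 141, 171, 180] → cuts [19, 44, 63, 70, 104, 112, 119, 135, 147, 177, 186]

All cut coordinates (distinct, sorted): [10, 19, 30, 38, 44, 63, 70, 71, 90, 98, 104, 112, 119, 128, 135, 147, 151, 163, 177, 186, 196]

Fragments:
  [0,10): 10 bp
  [10,19): 9 bp
  [19,30): 11 bp
  [30,38): 8 bp
  [38,44): 6 bp
  [44,63): 19 bp
  [63,70): 7 bp
  [70,71): 1 bp
  [71,90): 19 bp
  [90,98): 8 bp
  [98,104): 6 bp
  [104,112): 8 bp
  [112,119): 7 bp
  [119,128): 9 bp
  [128,135): 7 bp
  [135,147): 12 bp
  [147,151): 4 bp
  [151,163): 12 bp
  [163,177): 14 bp
  [177,186): 9 bp
  [186,196): 10 bp
  [196,199): 3 bp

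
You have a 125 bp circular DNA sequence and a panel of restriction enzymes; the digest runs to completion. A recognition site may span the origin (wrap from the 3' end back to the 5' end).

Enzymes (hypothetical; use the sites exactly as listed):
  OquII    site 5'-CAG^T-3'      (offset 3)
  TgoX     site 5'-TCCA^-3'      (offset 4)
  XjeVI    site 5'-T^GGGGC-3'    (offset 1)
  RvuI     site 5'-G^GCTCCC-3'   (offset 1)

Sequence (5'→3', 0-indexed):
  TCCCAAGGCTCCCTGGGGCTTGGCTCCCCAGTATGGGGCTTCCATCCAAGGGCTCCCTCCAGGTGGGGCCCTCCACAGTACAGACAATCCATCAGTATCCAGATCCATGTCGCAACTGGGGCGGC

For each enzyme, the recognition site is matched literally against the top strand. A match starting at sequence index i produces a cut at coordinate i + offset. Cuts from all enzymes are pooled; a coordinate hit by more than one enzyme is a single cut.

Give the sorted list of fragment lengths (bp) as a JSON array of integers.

[3,3,3,3,4,4,6,6,6,7,8,9,9,10,10,10,11,13]

Per-enzyme occurrences:
  OquII CAGT/3: at [28, 75, 92] ⇒ [31, 78, 95]
  TgoX TCCA/4: at [40, 44, 57, 71, 87, 97, 103] ⇒ [44, 48, 61, 75, 91, 101, 107]
  XjeVI TGGGGC/1: at [13, 33, 63, 116] ⇒ [14, 34, 64, 117]
  RvuI GGCTCCC/1: at [6, 21, 50, 122] ⇒ [7, 22, 51, 123]

Pooled cuts: [7, 14, 22, 31, 34, 44, 48, 51, 61, 64, 75, 78, 91, 95, 101, 107, 117, 123]

Fragment lengths:
  7→14: 7 bp
  14→22: 8 bp
  22→31: 9 bp
  31→34: 3 bp
  34→44: 10 bp
  44→48: 4 bp
  48→51: 3 bp
  51→61: 10 bp
  61→64: 3 bp
  64→75: 11 bp
  75→78: 3 bp
  78→91: 13 bp
  91→95: 4 bp
  95→101: 6 bp
  101→107: 6 bp
  107→117: 10 bp
  117→123: 6 bp
  123→7 (wrap): 125-123+7 = 9 bp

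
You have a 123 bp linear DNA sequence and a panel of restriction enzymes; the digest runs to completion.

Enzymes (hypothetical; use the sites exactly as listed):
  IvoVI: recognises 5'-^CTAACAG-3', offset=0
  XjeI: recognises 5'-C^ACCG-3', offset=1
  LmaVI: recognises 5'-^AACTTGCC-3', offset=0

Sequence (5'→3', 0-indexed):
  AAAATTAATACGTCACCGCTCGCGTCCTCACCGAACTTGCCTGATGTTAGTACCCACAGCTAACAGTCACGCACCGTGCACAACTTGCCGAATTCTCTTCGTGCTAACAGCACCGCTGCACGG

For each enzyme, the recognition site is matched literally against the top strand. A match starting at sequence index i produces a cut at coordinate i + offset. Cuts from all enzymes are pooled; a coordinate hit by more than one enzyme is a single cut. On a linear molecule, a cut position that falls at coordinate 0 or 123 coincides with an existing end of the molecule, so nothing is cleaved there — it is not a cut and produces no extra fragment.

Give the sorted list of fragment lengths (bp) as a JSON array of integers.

Site scan:
  IvoVI (CTAACAG, off=0): starts [59, 103] → cuts [59, 103]
  XjeI (CACCG, off=1): starts [13, 28, 71, 110] → cuts [14, 29, 72, 111]
  LmaVI (AACTTGCC, off=0): starts [33, 81] → cuts [33, 81]

Pooled cuts: [14, 29, 33, 59, 72, 81, 103, 111]

Fragments:
  [0,14): 14 bp
  [14,29): 15 bp
  [29,33): 4 bp
  [33,59): 26 bp
  [59,72): 13 bp
  [72,81): 9 bp
  [81,103): 22 bp
  [103,111): 8 bp
  [111,123): 12 bp

[4,8,9,12,13,14,15,22,26]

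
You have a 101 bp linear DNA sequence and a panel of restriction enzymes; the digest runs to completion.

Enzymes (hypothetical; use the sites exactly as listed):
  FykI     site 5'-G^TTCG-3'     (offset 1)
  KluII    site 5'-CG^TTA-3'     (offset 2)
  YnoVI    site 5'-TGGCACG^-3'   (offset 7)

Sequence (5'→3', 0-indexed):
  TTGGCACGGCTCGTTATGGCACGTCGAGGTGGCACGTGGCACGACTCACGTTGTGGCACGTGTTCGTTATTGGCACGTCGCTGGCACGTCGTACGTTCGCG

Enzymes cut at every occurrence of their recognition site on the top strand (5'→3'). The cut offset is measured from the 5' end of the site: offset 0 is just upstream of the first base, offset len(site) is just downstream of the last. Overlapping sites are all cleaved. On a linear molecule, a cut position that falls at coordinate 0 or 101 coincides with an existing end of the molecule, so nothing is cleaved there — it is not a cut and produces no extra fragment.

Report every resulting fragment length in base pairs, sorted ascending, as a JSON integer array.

Per-enzyme occurrences:
  FykI (GTTCG, off=1): starts [61, 94] → cuts [62, 95]
  KluII (CGTTA, off=2): starts [11, 64] → cuts [13, 66]
  YnoVI (TGGCACG, off=7): starts [1, 16, 29, 36, 53, 70, 81] → cuts [8, 23, 36, 43, 60, 77, 88]

Pooled cuts: [8, 13, 23, 36, 43, 60, 62, 66, 77, 88, 95]

Fragment lengths:
  [0,8): 8 bp
  [8,13): 5 bp
  [13,23): 10 bp
  [23,36): 13 bp
  [36,43): 7 bp
  [43,60): 17 bp
  [60,62): 2 bp
  [62,66): 4 bp
  [66,77): 11 bp
  [77,88): 11 bp
  [88,95): 7 bp
  [95,101): 6 bp

[2,4,5,6,7,7,8,10,11,11,13,17]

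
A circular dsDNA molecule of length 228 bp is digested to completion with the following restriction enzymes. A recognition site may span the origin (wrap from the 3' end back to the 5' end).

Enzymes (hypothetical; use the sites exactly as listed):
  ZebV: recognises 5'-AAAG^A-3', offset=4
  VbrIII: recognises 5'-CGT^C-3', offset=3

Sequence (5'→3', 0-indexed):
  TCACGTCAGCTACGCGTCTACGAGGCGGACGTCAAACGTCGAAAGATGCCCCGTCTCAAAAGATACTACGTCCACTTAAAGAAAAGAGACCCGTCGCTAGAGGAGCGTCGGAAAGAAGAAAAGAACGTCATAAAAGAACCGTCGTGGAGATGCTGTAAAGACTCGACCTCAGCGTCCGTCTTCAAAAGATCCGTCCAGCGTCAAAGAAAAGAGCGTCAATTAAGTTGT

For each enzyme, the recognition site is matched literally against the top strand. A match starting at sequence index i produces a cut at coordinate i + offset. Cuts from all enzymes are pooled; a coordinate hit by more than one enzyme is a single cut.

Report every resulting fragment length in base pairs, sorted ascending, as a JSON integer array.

Site scan:
  ZebV (AAAGA, off=4): starts [41, 58, 77, 82, 111, 119, 132, 156, 184, 202, 207] → cuts [45, 62, 81, 86, 115, 123, 136, 160, 188, 206, 211]
  VbrIII (CGTC, off=3): starts [3, 14, 29, 36, 51, 68, 91, 105, 125, 139, 172, 176, 191, 198, 213] → cuts [6, 17, 32, 39, 54, 71, 94, 108, 128, 142, 175, 179, 194, 201, 216]

Pooled cuts: [6, 17, 32, 39, 45, 54, 62, 71, 81, 86, 94, 108, 115, 123, 128, 136, 142, 160, 175, 179, 188, 194, 201, 206, 211, 216]

Fragments:
  6→17: 11 bp
  17→32: 15 bp
  32→39: 7 bp
  39→45: 6 bp
  45→54: 9 bp
  54→62: 8 bp
  62→71: 9 bp
  71→81: 10 bp
  81→86: 5 bp
  86→94: 8 bp
  94→108: 14 bp
  108→115: 7 bp
  115→123: 8 bp
  123→128: 5 bp
  128→136: 8 bp
  136→142: 6 bp
  142→160: 18 bp
  160→175: 15 bp
  175→179: 4 bp
  179→188: 9 bp
  188→194: 6 bp
  194→201: 7 bp
  201→206: 5 bp
  206→211: 5 bp
  211→216: 5 bp
  216→6 (wrap): 228-216+6 = 18 bp

[4,5,5,5,5,5,6,6,6,7,7,7,8,8,8,8,9,9,9,10,11,14,15,15,18,18]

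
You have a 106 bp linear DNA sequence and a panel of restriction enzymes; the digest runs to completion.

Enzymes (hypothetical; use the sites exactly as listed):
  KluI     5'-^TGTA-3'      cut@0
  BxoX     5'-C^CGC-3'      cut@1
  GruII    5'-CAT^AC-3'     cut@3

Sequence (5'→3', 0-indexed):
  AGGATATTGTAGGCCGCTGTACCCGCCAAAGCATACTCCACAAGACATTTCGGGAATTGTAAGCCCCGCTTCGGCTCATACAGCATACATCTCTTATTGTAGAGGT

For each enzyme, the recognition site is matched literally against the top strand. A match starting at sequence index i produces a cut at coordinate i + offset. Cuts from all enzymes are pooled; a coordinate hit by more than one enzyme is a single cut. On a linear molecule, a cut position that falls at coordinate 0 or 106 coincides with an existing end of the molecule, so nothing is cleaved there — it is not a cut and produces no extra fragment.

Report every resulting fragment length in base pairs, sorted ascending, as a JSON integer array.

Scan for sites:
  KluI TGTA/0: at [7, 17, 57, 97] ⇒ [7, 17, 57, 97]
  BxoX CCGC/1: at [13, 22, 65] ⇒ [14, 23, 66]
  GruII CATAC/3: at [31, 76, 83] ⇒ [34, 79, 86]

All cut coordinates (distinct, sorted): [7, 14, 17, 23, 34, 57, 66, 79, 86, 97]

Fragments:
  [0,7): 7 bp
  [7,14): 7 bp
  [14,17): 3 bp
  [17,23): 6 bp
  [23,34): 11 bp
  [34,57): 23 bp
  [57,66): 9 bp
  [66,79): 13 bp
  [79,86): 7 bp
  [86,97): 11 bp
  [97,106): 9 bp

[3,6,7,7,7,9,9,11,11,13,23]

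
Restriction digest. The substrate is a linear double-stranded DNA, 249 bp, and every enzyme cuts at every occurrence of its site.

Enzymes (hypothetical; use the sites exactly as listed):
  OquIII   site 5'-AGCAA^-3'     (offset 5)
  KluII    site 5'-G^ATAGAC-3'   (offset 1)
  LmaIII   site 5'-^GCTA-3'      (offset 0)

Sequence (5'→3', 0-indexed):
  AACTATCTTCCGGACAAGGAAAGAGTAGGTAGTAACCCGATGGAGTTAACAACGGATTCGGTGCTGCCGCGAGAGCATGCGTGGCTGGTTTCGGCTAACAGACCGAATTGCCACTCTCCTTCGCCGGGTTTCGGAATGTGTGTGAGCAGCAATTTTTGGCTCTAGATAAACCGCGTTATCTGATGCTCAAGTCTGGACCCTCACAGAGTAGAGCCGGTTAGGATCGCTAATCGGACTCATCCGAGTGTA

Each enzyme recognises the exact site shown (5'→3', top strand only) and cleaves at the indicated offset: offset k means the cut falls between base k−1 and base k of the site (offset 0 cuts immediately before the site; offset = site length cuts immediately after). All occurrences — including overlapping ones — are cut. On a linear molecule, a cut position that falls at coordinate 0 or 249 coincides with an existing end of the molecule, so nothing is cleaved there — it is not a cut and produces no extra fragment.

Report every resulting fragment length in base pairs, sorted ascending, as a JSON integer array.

Scan for sites:
  OquIII (AGCAA, off=5): starts [147] → cuts [152]
  KluII (GATAGAC, off=1): no sites
  LmaIII (GCTA, off=0): starts [93, 225] → cuts [93, 225]

All cut coordinates (distinct, sorted): [93, 152, 225]

Fragments:
  [0,93): 93 bp
  [93,152): 59 bp
  [152,225): 73 bp
  [225,249): 24 bp

[24,59,73,93]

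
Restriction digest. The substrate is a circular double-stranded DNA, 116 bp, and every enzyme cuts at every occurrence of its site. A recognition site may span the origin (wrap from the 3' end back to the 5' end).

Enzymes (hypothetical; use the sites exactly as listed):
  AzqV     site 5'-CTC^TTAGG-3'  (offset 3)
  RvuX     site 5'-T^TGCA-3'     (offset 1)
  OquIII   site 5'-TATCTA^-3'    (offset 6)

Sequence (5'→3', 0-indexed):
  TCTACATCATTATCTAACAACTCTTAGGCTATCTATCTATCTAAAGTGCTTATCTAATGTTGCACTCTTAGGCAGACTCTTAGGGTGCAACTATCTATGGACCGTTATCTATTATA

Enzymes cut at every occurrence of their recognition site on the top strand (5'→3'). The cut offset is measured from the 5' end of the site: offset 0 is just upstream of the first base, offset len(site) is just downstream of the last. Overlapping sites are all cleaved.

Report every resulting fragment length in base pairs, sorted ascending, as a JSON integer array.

[4,4,4,7,7,9,12,12,12,13,14,18]

Scan for sites:
  AzqV CTCTTAGG/3: at [20, 64, 76] ⇒ [23, 67, 79]
  RvuX TTGCA/1: at [59] ⇒ [60]
  OquIII TATCTA/6: at [10, 29, 33, 37, 50, 91, 105, 114] ⇒ [4, 16, 35, 39, 43, 56, 97, 111]

All cut coordinates (distinct, sorted): [4, 16, 23, 35, 39, 43, 56, 60, 67, 79, 97, 111]

Fragments:
  4→16: 12 bp
  16→23: 7 bp
  23→35: 12 bp
  35→39: 4 bp
  39→43: 4 bp
  43→56: 13 bp
  56→60: 4 bp
  60→67: 7 bp
  67→79: 12 bp
  79→97: 18 bp
  97→111: 14 bp
  111→4 (wrap): 116-111+4 = 9 bp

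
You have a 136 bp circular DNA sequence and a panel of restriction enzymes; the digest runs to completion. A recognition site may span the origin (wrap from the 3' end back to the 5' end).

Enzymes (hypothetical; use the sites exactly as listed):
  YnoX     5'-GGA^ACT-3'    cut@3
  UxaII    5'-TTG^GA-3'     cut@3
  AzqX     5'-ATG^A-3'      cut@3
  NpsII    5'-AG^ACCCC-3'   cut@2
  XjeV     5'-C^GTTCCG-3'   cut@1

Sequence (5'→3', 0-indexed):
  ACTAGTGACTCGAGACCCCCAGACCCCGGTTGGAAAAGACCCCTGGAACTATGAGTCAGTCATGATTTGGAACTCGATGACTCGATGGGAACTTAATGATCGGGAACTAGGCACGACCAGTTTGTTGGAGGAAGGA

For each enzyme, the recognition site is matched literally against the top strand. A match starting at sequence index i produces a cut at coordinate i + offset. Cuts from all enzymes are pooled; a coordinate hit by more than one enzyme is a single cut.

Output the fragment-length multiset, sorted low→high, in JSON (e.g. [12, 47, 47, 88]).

Per-enzyme occurrences:
  YnoX (GGAACT, off=3): starts [44, 68, 87, 102, 133] → cuts [0, 47, 71, 90, 105]
  UxaII (TTGGA, off=3): starts [29, 66, 124] → cuts [32, 69, 127]
  AzqX (ATGA, off=3): starts [50, 61, 76, 95] → cuts [53, 64, 79, 98]
  NpsII (AGACCCC, off=2): starts [12, 20, 36] → cuts [14, 22, 38]
  XjeV (CGTTCCG, off=1): no sites

Pooled cuts: [0, 14, 22, 32, 38, 47, 53, 64, 69, 71, 79, 90, 98, 105, 127]

Fragments:
  0→14: 14 bp
  14→22: 8 bp
  22→32: 10 bp
  32→38: 6 bp
  38→47: 9 bp
  47→53: 6 bp
  53→64: 11 bp
  64→69: 5 bp
  69→71: 2 bp
  71→79: 8 bp
  79→90: 11 bp
  90→98: 8 bp
  98→105: 7 bp
  105→127: 22 bp
  127→0 (wrap): 136-127+0 = 9 bp

[2,5,6,6,7,8,8,8,9,9,10,11,11,14,22]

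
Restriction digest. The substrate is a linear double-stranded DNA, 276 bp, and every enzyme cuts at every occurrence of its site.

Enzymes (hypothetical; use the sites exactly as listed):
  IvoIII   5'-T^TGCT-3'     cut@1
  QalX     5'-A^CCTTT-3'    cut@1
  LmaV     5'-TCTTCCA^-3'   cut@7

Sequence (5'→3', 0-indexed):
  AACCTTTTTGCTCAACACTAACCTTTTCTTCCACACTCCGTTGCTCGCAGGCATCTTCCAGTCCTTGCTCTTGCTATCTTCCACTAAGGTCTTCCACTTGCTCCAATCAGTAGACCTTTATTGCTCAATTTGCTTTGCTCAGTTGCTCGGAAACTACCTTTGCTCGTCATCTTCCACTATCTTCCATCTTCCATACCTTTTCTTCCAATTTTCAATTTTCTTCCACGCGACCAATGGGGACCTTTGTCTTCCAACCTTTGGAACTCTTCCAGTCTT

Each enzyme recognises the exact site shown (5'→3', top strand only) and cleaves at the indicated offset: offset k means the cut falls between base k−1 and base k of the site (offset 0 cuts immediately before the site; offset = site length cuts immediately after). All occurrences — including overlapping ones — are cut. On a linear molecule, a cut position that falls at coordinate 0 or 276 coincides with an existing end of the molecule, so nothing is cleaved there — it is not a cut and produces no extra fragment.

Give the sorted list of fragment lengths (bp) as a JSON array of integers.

[1,2,2,2,4,5,5,5,6,6,7,7,8,8,9,10,12,12,12,13,13,13,13,15,16,16,17,18,19]

Site scan:
  IvoIII (TTGCT, off=1): starts [7, 40, 64, 70, 97, 120, 129, 134, 142, 159] → cuts [8, 41, 65, 71, 98, 121, 130, 135, 143, 160]
  QalX (ACCTTT, off=1): starts [1, 20, 113, 155, 194, 239, 253] → cuts [2, 21, 114, 156, 195, 240, 254]
  LmaV (TCTTCCA, off=7): starts [26, 53, 76, 89, 169, 179, 186, 200, 218, 246, 264] → cuts [33, 60, 83, 96, 176, 186, 193, 207, 225, 253, 271]

Pooled cuts: [2, 8, 21, 33, 41, 60, 65, 71, 83, 96, 98, 114, 121, 130, 135, 143, 156, 160, 176, 186, 193, 195, 207, 225, 240, 253, 254, 271]

Fragment lengths:
  [0,2): 2 bp
  [2,8): 6 bp
  [8,21): 13 bp
  [21,33): 12 bp
  [33,41): 8 bp
  [41,60): 19 bp
  [60,65): 5 bp
  [65,71): 6 bp
  [71,83): 12 bp
  [83,96): 13 bp
  [96,98): 2 bp
  [98,114): 16 bp
  [114,121): 7 bp
  [121,130): 9 bp
  [130,135): 5 bp
  [135,143): 8 bp
  [143,156): 13 bp
  [156,160): 4 bp
  [160,176): 16 bp
  [176,186): 10 bp
  [186,193): 7 bp
  [193,195): 2 bp
  [195,207): 12 bp
  [207,225): 18 bp
  [225,240): 15 bp
  [240,253): 13 bp
  [253,254): 1 bp
  [254,271): 17 bp
  [271,276): 5 bp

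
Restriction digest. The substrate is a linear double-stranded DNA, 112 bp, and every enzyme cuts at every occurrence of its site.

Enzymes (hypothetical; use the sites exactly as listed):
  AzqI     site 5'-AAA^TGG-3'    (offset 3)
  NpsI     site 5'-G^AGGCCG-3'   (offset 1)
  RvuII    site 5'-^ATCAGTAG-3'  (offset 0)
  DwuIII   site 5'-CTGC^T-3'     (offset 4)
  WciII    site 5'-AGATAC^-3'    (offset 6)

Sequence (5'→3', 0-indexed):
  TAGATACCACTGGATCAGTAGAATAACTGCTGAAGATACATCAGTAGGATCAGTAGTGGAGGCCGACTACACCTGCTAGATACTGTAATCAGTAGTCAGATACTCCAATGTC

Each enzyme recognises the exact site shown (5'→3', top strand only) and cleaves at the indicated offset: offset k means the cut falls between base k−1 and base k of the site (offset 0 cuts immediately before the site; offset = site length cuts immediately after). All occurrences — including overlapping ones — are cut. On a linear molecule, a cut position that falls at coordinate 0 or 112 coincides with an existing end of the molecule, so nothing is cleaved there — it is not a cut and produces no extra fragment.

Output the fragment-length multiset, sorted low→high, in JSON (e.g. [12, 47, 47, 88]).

[4,6,7,7,9,9,9,11,16,17,17]

Scan for sites:
  AzqI (AAATGG, off=3): no sites
  NpsI (GAGGCCG, off=1): starts [58] → cuts [59]
  RvuII (ATCAGTAG, off=0): starts [13, 39, 48, 87] → cuts [13, 39, 48, 87]
  DwuIII (CTGCT, off=4): starts [26, 72] → cuts [30, 76]
  WciII (AGATAC, off=6): starts [1, 33, 77, 97] → cuts [7, 39, 83, 103]

All cut coordinates (distinct, sorted): [7, 13, 30, 39, 48, 59, 76, 83, 87, 103]

Fragment lengths:
  [0,7): 7 bp
  [7,13): 6 bp
  [13,30): 17 bp
  [30,39): 9 bp
  [39,48): 9 bp
  [48,59): 11 bp
  [59,76): 17 bp
  [76,83): 7 bp
  [83,87): 4 bp
  [87,103): 16 bp
  [103,112): 9 bp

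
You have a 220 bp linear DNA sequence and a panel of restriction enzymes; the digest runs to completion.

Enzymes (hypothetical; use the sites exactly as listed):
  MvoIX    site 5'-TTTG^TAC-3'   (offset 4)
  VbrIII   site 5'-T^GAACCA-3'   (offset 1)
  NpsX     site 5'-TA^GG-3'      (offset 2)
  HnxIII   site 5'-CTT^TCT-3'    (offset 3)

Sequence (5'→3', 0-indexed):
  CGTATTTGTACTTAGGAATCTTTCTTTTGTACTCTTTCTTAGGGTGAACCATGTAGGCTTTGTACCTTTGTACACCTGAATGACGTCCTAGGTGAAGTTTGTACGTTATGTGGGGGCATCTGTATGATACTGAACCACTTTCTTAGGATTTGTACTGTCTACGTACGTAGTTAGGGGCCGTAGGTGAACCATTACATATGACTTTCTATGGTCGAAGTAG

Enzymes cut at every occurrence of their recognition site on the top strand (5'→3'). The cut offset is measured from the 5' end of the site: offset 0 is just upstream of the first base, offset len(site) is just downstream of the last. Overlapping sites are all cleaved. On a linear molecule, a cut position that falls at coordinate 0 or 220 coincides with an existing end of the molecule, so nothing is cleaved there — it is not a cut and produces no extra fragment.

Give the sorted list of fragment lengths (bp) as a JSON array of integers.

[3,4,5,5,6,7,7,7,7,8,8,8,9,9,10,11,16,19,20,21,30]

Scan for sites:
  MvoIX (TTTGTAC, off=4): starts [4, 25, 58, 66, 97, 148] → cuts [8, 29, 62, 70, 101, 152]
  VbrIII (TGAACCA, off=1): starts [44, 130, 184] → cuts [45, 131, 185]
  NpsX (TAGG, off=2): starts [12, 39, 53, 88, 143, 171, 180] → cuts [14, 41, 55, 90, 145, 173, 182]
  HnxIII (CTTTCT, off=3): starts [19, 33, 137, 201] → cuts [22, 36, 140, 204]

All cut coordinates (distinct, sorted): [8, 14, 22, 29, 36, 41, 45, 55, 62, 70, 90, 101, 131, 140, 145, 152, 173, 182, 185, 204]

Fragments:
  [0,8): 8 bp
  [8,14): 6 bp
  [14,22): 8 bp
  [22,29): 7 bp
  [29,36): 7 bp
  [36,41): 5 bp
  [41,45): 4 bp
  [45,55): 10 bp
  [55,62): 7 bp
  [62,70): 8 bp
  [70,90): 20 bp
  [90,101): 11 bp
  [101,131): 30 bp
  [131,140): 9 bp
  [140,145): 5 bp
  [145,152): 7 bp
  [152,173): 21 bp
  [173,182): 9 bp
  [182,185): 3 bp
  [185,204): 19 bp
  [204,220): 16 bp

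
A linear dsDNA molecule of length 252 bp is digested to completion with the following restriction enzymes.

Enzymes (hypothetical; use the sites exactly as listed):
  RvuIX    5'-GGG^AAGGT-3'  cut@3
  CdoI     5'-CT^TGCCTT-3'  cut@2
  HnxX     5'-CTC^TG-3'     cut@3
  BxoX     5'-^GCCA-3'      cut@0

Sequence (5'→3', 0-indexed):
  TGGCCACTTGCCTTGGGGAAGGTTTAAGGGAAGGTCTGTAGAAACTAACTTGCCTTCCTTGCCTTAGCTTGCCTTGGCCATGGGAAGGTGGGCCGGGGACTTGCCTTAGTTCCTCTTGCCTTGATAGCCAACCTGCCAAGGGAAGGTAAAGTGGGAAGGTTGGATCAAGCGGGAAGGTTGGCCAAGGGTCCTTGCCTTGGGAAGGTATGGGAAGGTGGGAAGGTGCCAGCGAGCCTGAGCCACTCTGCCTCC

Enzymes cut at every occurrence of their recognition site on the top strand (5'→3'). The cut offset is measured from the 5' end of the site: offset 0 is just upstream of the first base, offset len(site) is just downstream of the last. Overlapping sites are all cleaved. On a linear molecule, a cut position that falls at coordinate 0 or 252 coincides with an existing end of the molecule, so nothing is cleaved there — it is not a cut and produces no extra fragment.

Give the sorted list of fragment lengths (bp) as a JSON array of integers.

Site scan:
  RvuIX (GGGAAGGT, off=3): starts [15, 27, 81, 139, 152, 170, 198, 208, 216] → cuts [18, 30, 84, 142, 155, 173, 201, 211, 219]
  CdoI (CTTGCCTT, off=2): starts [6, 48, 57, 67, 99, 114, 190] → cuts [8, 50, 59, 69, 101, 116, 192]
  HnxX (CTCTG, off=3): starts [242] → cuts [245]
  BxoX (GCCA, off=0): starts [2, 76, 126, 134, 180, 224, 238] → cuts [2, 76, 126, 134, 180, 224, 238]

All cut coordinates (distinct, sorted): [2, 8, 18, 30, 50, 59, 69, 76, 84, 101, 116, 126, 134, 142, 155, 173, 180, 192, 201, 211, 219, 224, 238, 245]

Fragment lengths:
  [0,2): 2 bp
  [2,8): 6 bp
  [8,18): 10 bp
  [18,30): 12 bp
  [30,50): 20 bp
  [50,59): 9 bp
  [59,69): 10 bp
  [69,76): 7 bp
  [76,84): 8 bp
  [84,101): 17 bp
  [101,116): 15 bp
  [116,126): 10 bp
  [126,134): 8 bp
  [134,142): 8 bp
  [142,155): 13 bp
  [155,173): 18 bp
  [173,180): 7 bp
  [180,192): 12 bp
  [192,201): 9 bp
  [201,211): 10 bp
  [211,219): 8 bp
  [219,224): 5 bp
  [224,238): 14 bp
  [238,245): 7 bp
  [245,252): 7 bp

[2,5,6,7,7,7,7,8,8,8,8,9,9,10,10,10,10,12,12,13,14,15,17,18,20]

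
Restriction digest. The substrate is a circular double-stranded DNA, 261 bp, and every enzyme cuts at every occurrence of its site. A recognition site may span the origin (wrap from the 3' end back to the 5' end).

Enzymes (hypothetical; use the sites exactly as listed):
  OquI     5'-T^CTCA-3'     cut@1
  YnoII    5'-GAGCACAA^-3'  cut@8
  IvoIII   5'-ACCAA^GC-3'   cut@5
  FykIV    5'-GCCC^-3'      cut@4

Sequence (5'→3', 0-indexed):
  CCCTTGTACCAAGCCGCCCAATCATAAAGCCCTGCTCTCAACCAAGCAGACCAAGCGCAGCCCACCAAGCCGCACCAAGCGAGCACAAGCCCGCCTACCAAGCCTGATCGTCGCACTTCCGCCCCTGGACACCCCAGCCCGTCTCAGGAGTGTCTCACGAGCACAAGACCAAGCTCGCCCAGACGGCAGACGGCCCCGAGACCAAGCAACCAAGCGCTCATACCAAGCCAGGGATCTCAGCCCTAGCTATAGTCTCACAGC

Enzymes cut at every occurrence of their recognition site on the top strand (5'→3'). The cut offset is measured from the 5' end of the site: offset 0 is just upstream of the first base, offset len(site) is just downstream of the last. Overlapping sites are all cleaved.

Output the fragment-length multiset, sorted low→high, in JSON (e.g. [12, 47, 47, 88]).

Site scan:
  OquI (TCTCA, off=1): starts [35, 141, 152, 234, 252] → cuts [36, 142, 153, 235, 253]
  YnoII (GAGCACAA, off=8): starts [80, 158] → cuts [88, 166]
  IvoIII (ACCAAGC, off=5): starts [7, 40, 49, 63, 73, 96, 167, 200, 208, 221] → cuts [12, 45, 54, 68, 78, 101, 172, 205, 213, 226]
  FykIV (GCCC, off=4): starts [15, 28, 59, 88, 120, 136, 176, 192, 239, 259] → cuts [2, 19, 32, 63, 92, 124, 140, 180, 196, 243]

All cut coordinates (distinct, sorted): [2, 12, 19, 32, 36, 45, 54, 63, 68, 78, 88, 92, 101, 124, 140, 142, 153, 166, 172, 180, 196, 205, 213, 226, 235, 243, 253]

Fragments:
  2→12: 10 bp
  12→19: 7 bp
  19→32: 13 bp
  32→36: 4 bp
  36→45: 9 bp
  45→54: 9 bp
  54→63: 9 bp
  63→68: 5 bp
  68→78: 10 bp
  78→88: 10 bp
  88→92: 4 bp
  92→101: 9 bp
  101→124: 23 bp
  124→140: 16 bp
  140→142: 2 bp
  142→153: 11 bp
  153→166: 13 bp
  166→172: 6 bp
  172→180: 8 bp
  180→196: 16 bp
  196→205: 9 bp
  205→213: 8 bp
  213→226: 13 bp
  226→235: 9 bp
  235→243: 8 bp
  243→253: 10 bp
  253→2 (wrap): 261-253+2 = 10 bp

[2,4,4,5,6,7,8,8,8,9,9,9,9,9,9,10,10,10,10,10,11,13,13,13,16,16,23]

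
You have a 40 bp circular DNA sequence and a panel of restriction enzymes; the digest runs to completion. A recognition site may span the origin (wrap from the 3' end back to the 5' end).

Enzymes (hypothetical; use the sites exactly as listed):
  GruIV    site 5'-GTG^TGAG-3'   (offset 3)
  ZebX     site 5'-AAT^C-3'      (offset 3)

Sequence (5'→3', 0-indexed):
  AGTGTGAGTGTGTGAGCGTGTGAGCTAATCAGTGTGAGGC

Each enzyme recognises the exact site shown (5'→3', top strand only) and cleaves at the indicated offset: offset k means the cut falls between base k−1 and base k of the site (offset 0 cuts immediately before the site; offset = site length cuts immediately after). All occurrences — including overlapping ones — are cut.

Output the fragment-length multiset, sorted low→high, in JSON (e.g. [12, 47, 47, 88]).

Scan for sites:
  GruIV (GTGTGAG, off=3): starts [1, 9, 17, 31] → cuts [4, 12, 20, 34]
  ZebX (AATC, off=3): starts [26] → cuts [29]

All cut coordinates (distinct, sorted): [4, 12, 20, 29, 34]

Fragments:
  4→12: 8 bp
  12→20: 8 bp
  20→29: 9 bp
  29→34: 5 bp
  34→4 (wrap): 40-34+4 = 10 bp

[5,8,8,9,10]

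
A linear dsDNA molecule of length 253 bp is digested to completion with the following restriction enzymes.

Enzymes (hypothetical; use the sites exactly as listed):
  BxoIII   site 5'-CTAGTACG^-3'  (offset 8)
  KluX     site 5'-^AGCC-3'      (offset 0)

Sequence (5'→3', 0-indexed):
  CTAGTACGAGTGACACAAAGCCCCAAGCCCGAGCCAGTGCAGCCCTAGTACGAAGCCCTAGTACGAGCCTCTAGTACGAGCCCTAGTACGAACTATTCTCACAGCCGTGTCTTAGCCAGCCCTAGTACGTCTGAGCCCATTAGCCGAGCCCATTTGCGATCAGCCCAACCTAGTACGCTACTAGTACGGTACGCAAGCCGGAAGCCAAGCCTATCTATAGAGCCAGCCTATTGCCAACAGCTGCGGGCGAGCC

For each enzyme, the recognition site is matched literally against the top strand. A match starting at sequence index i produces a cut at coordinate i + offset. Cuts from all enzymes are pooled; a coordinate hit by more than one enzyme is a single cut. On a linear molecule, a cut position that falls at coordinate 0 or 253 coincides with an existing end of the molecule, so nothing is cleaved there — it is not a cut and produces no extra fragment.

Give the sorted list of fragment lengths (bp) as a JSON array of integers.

[1,4,4,4,4,5,5,6,7,7,7,8,8,9,10,11,11,12,12,12,12,12,13,13,15,16,25]

Scan for sites:
  BxoIII (CTAGTACG, off=8): starts [0, 44, 57, 70, 82, 121, 169, 180] → cuts [8, 52, 65, 78, 90, 129, 177, 188]
  KluX (AGCC, off=0): starts [18, 25, 31, 40, 53, 65, 78, 102, 113, 117, 133, 141, 146, 161, 195, 202, 207, 220, 224, 249] → cuts [18, 25, 31, 40, 53, 65, 78, 102, 113, 117, 133, 141, 146, 161, 195, 202, 207, 220, 224, 249]

Pooled cuts: [8, 18, 25, 31, 40, 52, 53, 65, 78, 90, 102, 113, 117, 129, 133, 141, 146, 161, 177, 188, 195, 202, 207, 220, 224, 249]

Fragment lengths:
  [0,8): 8 bp
  [8,18): 10 bp
  [18,25): 7 bp
  [25,31): 6 bp
  [31,40): 9 bp
  [40,52): 12 bp
  [52,53): 1 bp
  [53,65): 12 bp
  [65,78): 13 bp
  [78,90): 12 bp
  [90,102): 12 bp
  [102,113): 11 bp
  [113,117): 4 bp
  [117,129): 12 bp
  [129,133): 4 bp
  [133,141): 8 bp
  [141,146): 5 bp
  [146,161): 15 bp
  [161,177): 16 bp
  [177,188): 11 bp
  [188,195): 7 bp
  [195,202): 7 bp
  [202,207): 5 bp
  [207,220): 13 bp
  [220,224): 4 bp
  [224,249): 25 bp
  [249,253): 4 bp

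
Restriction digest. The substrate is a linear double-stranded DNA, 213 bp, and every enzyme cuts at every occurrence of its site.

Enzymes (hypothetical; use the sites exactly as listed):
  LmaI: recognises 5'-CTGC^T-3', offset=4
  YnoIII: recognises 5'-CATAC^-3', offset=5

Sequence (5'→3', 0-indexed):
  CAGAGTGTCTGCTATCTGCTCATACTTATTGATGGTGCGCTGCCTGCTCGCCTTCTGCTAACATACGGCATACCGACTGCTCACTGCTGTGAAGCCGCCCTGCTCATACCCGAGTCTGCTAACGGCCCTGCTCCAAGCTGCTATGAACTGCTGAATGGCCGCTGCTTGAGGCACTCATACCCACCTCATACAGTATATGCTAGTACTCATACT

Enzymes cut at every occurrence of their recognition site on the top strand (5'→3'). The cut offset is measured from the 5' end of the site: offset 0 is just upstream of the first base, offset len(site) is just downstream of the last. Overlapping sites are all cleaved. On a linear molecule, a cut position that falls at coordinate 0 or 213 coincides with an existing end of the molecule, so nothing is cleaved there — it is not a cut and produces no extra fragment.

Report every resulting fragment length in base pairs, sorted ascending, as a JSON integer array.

[1,6,6,7,7,7,7,8,10,10,10,11,11,12,12,14,15,16,21,22]

Site scan:
  LmaI (CTGCT, off=4): starts [8, 15, 43, 54, 76, 83, 99, 115, 127, 137, 147, 161] → cuts [12, 19, 47, 58, 80, 87, 103, 119, 131, 141, 151, 165]
  YnoIII (CATAC, off=5): starts [20, 61, 68, 104, 175, 186, 207] → cuts [25, 66, 73, 109, 180, 191, 212]

Pooled cuts: [12, 19, 25, 47, 58, 66, 73, 80, 87, 103, 109, 119, 131, 141, 151, 165, 180, 191, 212]

Fragments:
  [0,12): 12 bp
  [12,19): 7 bp
  [19,25): 6 bp
  [25,47): 22 bp
  [47,58): 11 bp
  [58,66): 8 bp
  [66,73): 7 bp
  [73,80): 7 bp
  [80,87): 7 bp
  [87,103): 16 bp
  [103,109): 6 bp
  [109,119): 10 bp
  [119,131): 12 bp
  [131,141): 10 bp
  [141,151): 10 bp
  [151,165): 14 bp
  [165,180): 15 bp
  [180,191): 11 bp
  [191,212): 21 bp
  [212,213): 1 bp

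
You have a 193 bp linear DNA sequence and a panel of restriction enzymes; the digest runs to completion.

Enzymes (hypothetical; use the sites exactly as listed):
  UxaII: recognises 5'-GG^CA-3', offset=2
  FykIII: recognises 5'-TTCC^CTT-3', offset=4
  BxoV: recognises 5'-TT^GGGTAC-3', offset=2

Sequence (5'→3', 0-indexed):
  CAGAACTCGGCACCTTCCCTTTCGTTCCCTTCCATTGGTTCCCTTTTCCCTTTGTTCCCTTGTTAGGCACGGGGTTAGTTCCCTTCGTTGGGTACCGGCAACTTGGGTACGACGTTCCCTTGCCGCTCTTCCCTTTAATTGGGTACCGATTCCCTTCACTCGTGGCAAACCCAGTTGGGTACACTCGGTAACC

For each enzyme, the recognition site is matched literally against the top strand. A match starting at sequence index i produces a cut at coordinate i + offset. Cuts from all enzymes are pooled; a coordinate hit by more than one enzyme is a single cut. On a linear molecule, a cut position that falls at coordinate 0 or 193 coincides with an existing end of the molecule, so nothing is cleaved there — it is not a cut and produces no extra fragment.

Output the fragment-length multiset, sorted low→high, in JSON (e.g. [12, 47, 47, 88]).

[6,7,7,8,8,9,9,9,10,10,11,12,13,14,14,14,15,17]

Site scan:
  UxaII GGCA/2: at [8, 65, 96, 163] ⇒ [10, 67, 98, 165]
  FykIII TTCCCTT/4: at [14, 24, 38, 45, 54, 78, 114, 128, 149] ⇒ [18, 28, 42, 49, 58, 82, 118, 132, 153]
  BxoV TTGGGTAC/2: at [87, 102, 138, 174] ⇒ [89, 104, 140, 176]

Pooled cuts: [10, 18, 28, 42, 49, 58, 67, 82, 89, 98, 104, 118, 132, 140, 153, 165, 176]

Fragments:
  [0,10): 10 bp
  [10,18): 8 bp
  [18,28): 10 bp
  [28,42): 14 bp
  [42,49): 7 bp
  [49,58): 9 bp
  [58,67): 9 bp
  [67,82): 15 bp
  [82,89): 7 bp
  [89,98): 9 bp
  [98,104): 6 bp
  [104,118): 14 bp
  [118,132): 14 bp
  [132,140): 8 bp
  [140,153): 13 bp
  [153,165): 12 bp
  [165,176): 11 bp
  [176,193): 17 bp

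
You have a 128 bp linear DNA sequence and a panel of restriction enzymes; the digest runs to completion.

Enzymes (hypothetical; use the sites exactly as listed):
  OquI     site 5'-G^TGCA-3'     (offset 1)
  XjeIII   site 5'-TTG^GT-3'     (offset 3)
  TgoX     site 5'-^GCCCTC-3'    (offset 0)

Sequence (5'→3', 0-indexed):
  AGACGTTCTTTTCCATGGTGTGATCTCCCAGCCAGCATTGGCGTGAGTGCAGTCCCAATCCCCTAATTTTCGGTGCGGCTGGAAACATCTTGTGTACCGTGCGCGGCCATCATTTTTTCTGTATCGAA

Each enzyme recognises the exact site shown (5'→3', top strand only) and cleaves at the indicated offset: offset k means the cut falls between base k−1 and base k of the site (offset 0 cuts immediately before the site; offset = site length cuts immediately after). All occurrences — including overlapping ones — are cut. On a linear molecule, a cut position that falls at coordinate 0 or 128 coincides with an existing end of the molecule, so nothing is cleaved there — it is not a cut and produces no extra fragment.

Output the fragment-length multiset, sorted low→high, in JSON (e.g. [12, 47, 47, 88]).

Per-enzyme occurrences:
  OquI GTGCA/1: at [46] ⇒ [47]
  XjeIII (TTGGT, off=3): no sites
  TgoX (GCCCTC, off=0): no sites

Pooled cuts: [47]

Fragment lengths:
  [0,47): 47 bp
  [47,128): 81 bp

[47,81]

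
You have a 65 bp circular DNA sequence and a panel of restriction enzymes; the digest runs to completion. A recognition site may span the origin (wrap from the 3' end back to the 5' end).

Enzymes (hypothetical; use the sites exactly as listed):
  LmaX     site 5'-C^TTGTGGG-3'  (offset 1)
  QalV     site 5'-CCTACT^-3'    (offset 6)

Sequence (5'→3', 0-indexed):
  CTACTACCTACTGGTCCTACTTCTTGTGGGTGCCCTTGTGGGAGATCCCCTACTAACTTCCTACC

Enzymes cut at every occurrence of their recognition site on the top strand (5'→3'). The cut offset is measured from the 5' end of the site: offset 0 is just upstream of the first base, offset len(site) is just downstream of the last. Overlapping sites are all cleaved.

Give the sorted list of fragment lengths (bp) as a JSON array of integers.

[2,7,9,12,16,19]

Scan for sites:
  LmaX (CTTGTGGG, off=1): starts [22, 34] → cuts [23, 35]
  QalV (CCTACT, off=6): starts [6, 15, 48, 64] → cuts [5, 12, 21, 54]

All cut coordinates (distinct, sorted): [5, 12, 21, 23, 35, 54]

Fragments:
  5→12: 7 bp
  12→21: 9 bp
  21→23: 2 bp
  23→35: 12 bp
  35→54: 19 bp
  54→5 (wrap): 65-54+5 = 16 bp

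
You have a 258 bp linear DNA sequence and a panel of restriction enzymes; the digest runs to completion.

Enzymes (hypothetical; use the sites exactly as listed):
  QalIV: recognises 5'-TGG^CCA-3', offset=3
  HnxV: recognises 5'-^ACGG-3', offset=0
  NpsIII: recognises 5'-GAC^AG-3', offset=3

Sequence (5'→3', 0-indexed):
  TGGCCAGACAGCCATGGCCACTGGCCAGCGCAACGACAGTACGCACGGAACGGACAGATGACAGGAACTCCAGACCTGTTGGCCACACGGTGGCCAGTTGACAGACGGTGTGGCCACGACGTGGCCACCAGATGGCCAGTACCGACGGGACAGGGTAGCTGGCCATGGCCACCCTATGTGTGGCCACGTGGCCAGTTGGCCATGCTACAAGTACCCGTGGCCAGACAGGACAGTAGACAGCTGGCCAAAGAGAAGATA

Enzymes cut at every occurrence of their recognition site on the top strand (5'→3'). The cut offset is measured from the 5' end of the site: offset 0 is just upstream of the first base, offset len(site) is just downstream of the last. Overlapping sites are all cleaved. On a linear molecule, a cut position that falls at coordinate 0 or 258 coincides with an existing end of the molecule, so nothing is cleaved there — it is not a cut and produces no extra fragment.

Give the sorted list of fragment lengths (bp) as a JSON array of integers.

[2,3,4,5,5,6,6,6,6,6,7,7,7,7,7,7,8,8,8,9,9,9,11,11,11,13,14,15,20,21]

Per-enzyme occurrences:
  QalIV TGGCCA/3: at [0, 14, 21, 79, 90, 110, 121, 132, 159, 165, 180, 188, 196, 217, 241] ⇒ [3, 17, 24, 82, 93, 113, 124, 135, 162, 168, 183, 191, 199, 220, 244]
  HnxV ACGG/0: at [44, 49, 86, 104, 144] ⇒ [44, 49, 86, 104, 144]
  NpsIII GACAG/3: at [6, 34, 52, 59, 99, 148, 223, 228, 235] ⇒ [9, 37, 55, 62, 102, 151, 226, 231, 238]

All cut coordinates (distinct, sorted): [3, 9, 17, 24, 37, 44, 49, 55, 62, 82, 86, 93, 102, 104, 113, 124, 135, 144, 151, 162, 168, 183, 191, 199, 220, 226, 231, 238, 244]

Fragment lengths:
  [0,3): 3 bp
  [3,9): 6 bp
  [9,17): 8 bp
  [17,24): 7 bp
  [24,37): 13 bp
  [37,44): 7 bp
  [44,49): 5 bp
  [49,55): 6 bp
  [55,62): 7 bp
  [62,82): 20 bp
  [82,86): 4 bp
  [86,93): 7 bp
  [93,102): 9 bp
  [102,104): 2 bp
  [104,113): 9 bp
  [113,124): 11 bp
  [124,135): 11 bp
  [135,144): 9 bp
  [144,151): 7 bp
  [151,162): 11 bp
  [162,168): 6 bp
  [168,183): 15 bp
  [183,191): 8 bp
  [191,199): 8 bp
  [199,220): 21 bp
  [220,226): 6 bp
  [226,231): 5 bp
  [231,238): 7 bp
  [238,244): 6 bp
  [244,258): 14 bp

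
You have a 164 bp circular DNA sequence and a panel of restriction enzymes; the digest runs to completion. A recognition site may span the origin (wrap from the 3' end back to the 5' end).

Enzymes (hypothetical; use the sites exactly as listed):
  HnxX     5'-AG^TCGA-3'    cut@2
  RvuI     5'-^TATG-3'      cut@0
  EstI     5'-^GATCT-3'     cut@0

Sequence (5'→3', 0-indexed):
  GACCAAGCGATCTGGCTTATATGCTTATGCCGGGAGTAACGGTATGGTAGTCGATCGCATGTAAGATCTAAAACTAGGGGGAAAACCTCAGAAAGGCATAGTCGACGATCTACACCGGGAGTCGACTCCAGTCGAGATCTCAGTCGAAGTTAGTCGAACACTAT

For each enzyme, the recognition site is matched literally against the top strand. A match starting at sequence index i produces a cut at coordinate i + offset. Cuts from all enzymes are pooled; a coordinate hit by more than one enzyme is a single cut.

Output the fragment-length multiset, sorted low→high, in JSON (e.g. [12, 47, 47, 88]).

Per-enzyme occurrences:
  HnxX (AGTCGA, off=2): starts [48, 99, 119, 129, 141, 151] → cuts [50, 101, 121, 131, 143, 153]
  RvuI (TATG, off=0): starts [19, 25, 42, 161] → cuts [19, 25, 42, 161]
  EstI (GATCT, off=0): starts [8, 64, 106, 135] → cuts [8, 64, 106, 135]

All cut coordinates (distinct, sorted): [8, 19, 25, 42, 50, 64, 101, 106, 121, 131, 135, 143, 153, 161]

Fragment lengths:
  8→19: 11 bp
  19→25: 6 bp
  25→42: 17 bp
  42→50: 8 bp
  50→64: 14 bp
  64→101: 37 bp
  101→106: 5 bp
  106→121: 15 bp
  121→131: 10 bp
  131→135: 4 bp
  135→143: 8 bp
  143→153: 10 bp
  153→161: 8 bp
  161→8 (wrap): 164-161+8 = 11 bp

[4,5,6,8,8,8,10,10,11,11,14,15,17,37]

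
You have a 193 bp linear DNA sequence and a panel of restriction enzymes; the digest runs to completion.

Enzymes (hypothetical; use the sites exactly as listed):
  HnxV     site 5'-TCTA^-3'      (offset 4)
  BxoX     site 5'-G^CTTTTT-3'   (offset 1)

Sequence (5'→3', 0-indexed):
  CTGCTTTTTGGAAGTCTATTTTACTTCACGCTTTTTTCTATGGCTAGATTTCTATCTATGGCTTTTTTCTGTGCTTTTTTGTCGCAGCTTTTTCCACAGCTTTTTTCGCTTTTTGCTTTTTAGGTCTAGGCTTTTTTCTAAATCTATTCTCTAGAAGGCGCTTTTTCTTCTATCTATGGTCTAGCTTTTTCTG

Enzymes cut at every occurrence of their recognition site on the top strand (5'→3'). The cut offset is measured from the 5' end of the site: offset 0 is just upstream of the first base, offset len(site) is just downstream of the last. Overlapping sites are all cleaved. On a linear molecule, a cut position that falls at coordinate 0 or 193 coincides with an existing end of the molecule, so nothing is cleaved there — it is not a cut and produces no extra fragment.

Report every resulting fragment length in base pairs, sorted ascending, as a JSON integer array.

Scan for sites:
  HnxV (TCTA, off=4): starts [14, 36, 50, 54, 124, 136, 142, 149, 168, 172, 179] → cuts [18, 40, 54, 58, 128, 140, 146, 153, 172, 176, 183]
  BxoX (GCTTTTT, off=1): starts [2, 29, 60, 72, 86, 98, 107, 114, 129, 159, 183] → cuts [3, 30, 61, 73, 87, 99, 108, 115, 130, 160, 184]

All cut coordinates (distinct, sorted): [3, 18, 30, 40, 54, 58, 61, 73, 87, 99, 108, 115, 128, 130, 140, 146, 153, 160, 172, 176, 183, 184]

Fragment lengths:
  [0,3): 3 bp
  [3,18): 15 bp
  [18,30): 12 bp
  [30,40): 10 bp
  [40,54): 14 bp
  [54,58): 4 bp
  [58,61): 3 bp
  [61,73): 12 bp
  [73,87): 14 bp
  [87,99): 12 bp
  [99,108): 9 bp
  [108,115): 7 bp
  [115,128): 13 bp
  [128,130): 2 bp
  [130,140): 10 bp
  [140,146): 6 bp
  [146,153): 7 bp
  [153,160): 7 bp
  [160,172): 12 bp
  [172,176): 4 bp
  [176,183): 7 bp
  [183,184): 1 bp
  [184,193): 9 bp

[1,2,3,3,4,4,6,7,7,7,7,9,9,10,10,12,12,12,12,13,14,14,15]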